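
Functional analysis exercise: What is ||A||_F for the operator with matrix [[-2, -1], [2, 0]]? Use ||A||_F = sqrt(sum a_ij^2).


||A||_F^2 = sum a_ij^2
= (-2)^2 + (-1)^2 + 2^2 + 0^2
= 4 + 1 + 4 + 0 = 9
||A||_F = sqrt(9) = 3.0000

3.0000


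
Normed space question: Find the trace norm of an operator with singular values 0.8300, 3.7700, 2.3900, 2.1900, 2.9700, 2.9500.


The nuclear norm is the sum of all singular values.
||T||_1 = 0.8300 + 3.7700 + 2.3900 + 2.1900 + 2.9700 + 2.9500
= 15.1000

15.1000


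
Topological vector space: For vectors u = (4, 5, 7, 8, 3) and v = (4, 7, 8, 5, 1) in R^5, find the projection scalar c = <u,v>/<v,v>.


Computing <u,v> = 4*4 + 5*7 + 7*8 + 8*5 + 3*1 = 150
Computing <v,v> = 4^2 + 7^2 + 8^2 + 5^2 + 1^2 = 155
Projection coefficient = 150/155 = 0.9677

0.9677


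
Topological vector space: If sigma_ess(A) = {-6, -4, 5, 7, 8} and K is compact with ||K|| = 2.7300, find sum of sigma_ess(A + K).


By Weyl's theorem, the essential spectrum is invariant under compact perturbations.
sigma_ess(A + K) = sigma_ess(A) = {-6, -4, 5, 7, 8}
Sum = -6 + -4 + 5 + 7 + 8 = 10

10


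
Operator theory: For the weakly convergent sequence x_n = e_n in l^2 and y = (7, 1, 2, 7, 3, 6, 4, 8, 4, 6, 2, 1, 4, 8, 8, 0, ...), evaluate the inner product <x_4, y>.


x_4 = e_4 is the standard basis vector with 1 in position 4.
<x_4, y> = y_4 = 7
As n -> infinity, <x_n, y> -> 0, confirming weak convergence of (x_n) to 0.

7


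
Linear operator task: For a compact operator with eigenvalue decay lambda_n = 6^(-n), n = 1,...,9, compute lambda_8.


The eigenvalue formula gives lambda_8 = 1/6^8
= 1/1679616
= 5.9537e-07

5.9537e-07


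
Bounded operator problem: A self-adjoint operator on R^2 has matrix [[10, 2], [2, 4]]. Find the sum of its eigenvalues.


For a self-adjoint (symmetric) matrix, the eigenvalues are real.
The sum of eigenvalues equals the trace of the matrix.
trace = 10 + 4 = 14

14


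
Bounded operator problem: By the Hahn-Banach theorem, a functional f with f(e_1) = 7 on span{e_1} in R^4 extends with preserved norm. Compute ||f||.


The norm of f is given by ||f|| = sup_{||x||=1} |f(x)|.
On span{e_1}, ||e_1|| = 1, so ||f|| = |f(e_1)| / ||e_1||
= |7| / 1 = 7.0000

7.0000


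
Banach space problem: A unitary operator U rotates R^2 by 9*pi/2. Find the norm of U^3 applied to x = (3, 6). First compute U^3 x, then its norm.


U is a rotation by theta = 9*pi/2
U^3 = rotation by 3*theta = 27*pi/2 = 3*pi/2 (mod 2*pi)
cos(3*pi/2) = 0.0000, sin(3*pi/2) = -1.0000
U^3 x = (0.0000 * 3 - -1.0000 * 6, -1.0000 * 3 + 0.0000 * 6)
= (6.0000, -3.0000)
||U^3 x|| = sqrt(6.0000^2 + (-3.0000)^2) = sqrt(45.0000) = 6.7082

6.7082


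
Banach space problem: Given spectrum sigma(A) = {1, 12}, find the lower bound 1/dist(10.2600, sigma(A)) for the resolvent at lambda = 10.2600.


dist(10.2600, {1, 12}) = min(|10.2600 - 1|, |10.2600 - 12|)
= min(9.2600, 1.7400) = 1.7400
Resolvent bound = 1/1.7400 = 0.5747

0.5747


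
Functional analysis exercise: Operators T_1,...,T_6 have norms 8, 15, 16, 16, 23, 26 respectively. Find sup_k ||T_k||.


By the Uniform Boundedness Principle, the supremum of norms is finite.
sup_k ||T_k|| = max(8, 15, 16, 16, 23, 26) = 26

26


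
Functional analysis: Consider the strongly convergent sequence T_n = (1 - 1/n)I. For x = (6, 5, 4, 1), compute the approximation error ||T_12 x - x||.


T_12 x - x = (1 - 1/12)x - x = -x/12
||x|| = sqrt(78) = 8.8318
||T_12 x - x|| = ||x||/12 = 8.8318/12 = 0.7360

0.7360


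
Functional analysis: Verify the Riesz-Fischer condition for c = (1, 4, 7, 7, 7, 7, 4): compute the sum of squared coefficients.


sum |c_n|^2 = 1^2 + 4^2 + 7^2 + 7^2 + 7^2 + 7^2 + 4^2
= 1 + 16 + 49 + 49 + 49 + 49 + 16
= 229

229


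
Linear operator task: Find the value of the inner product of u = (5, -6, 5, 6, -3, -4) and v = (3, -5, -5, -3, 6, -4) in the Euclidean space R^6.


Computing the standard inner product <u, v> = sum u_i * v_i
= 5*3 + -6*-5 + 5*-5 + 6*-3 + -3*6 + -4*-4
= 15 + 30 + -25 + -18 + -18 + 16
= 0

0


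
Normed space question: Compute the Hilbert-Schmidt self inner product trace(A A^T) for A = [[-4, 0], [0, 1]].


trace(A * A^T) = sum of squares of all entries
= (-4)^2 + 0^2 + 0^2 + 1^2
= 16 + 0 + 0 + 1
= 17

17


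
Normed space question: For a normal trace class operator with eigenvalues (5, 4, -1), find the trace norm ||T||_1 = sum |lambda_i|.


For a normal operator, singular values equal |eigenvalues|.
Trace norm = sum |lambda_i| = 5 + 4 + 1
= 10

10


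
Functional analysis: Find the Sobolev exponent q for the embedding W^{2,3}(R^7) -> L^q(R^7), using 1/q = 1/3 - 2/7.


Using the Sobolev embedding formula: 1/q = 1/p - k/n
1/q = 1/3 - 2/7 = 1/21
q = 1/(1/21) = 21

21.0000


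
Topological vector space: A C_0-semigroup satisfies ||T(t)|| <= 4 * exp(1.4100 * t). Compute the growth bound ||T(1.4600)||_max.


||T(1.4600)|| <= 4 * exp(1.4100 * 1.4600)
= 4 * exp(2.0586)
= 4 * 7.8350
= 31.3400

31.3400


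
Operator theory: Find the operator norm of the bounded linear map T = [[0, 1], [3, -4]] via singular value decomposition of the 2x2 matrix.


A^T A = [[9, -12], [-12, 17]]
trace(A^T A) = 26, det(A^T A) = 9
discriminant = 26^2 - 4*9 = 640
Largest eigenvalue of A^T A = (trace + sqrt(disc))/2 = 25.6491
||T|| = sqrt(25.6491) = 5.0645

5.0645


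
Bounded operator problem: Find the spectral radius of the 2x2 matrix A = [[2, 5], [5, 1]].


For a 2x2 matrix, eigenvalues satisfy lambda^2 - (trace)*lambda + det = 0
trace = 2 + 1 = 3
det = 2*1 - 5*5 = -23
discriminant = 3^2 - 4*(-23) = 101
spectral radius = max |eigenvalue| = 6.5249

6.5249


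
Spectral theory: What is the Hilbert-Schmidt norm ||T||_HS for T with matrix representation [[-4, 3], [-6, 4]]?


The Hilbert-Schmidt norm is sqrt(sum of squares of all entries).
Sum of squares = (-4)^2 + 3^2 + (-6)^2 + 4^2
= 16 + 9 + 36 + 16 = 77
||T||_HS = sqrt(77) = 8.7750

8.7750


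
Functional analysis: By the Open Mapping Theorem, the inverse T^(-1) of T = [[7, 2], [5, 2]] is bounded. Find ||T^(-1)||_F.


det(T) = 7*2 - 2*5 = 4
T^(-1) = (1/4) * [[2, -2], [-5, 7]] = [[0.5000, -0.5000], [-1.2500, 1.7500]]
||T^(-1)||_F^2 = 0.5000^2 + (-0.5000)^2 + (-1.2500)^2 + 1.7500^2 = 5.1250
||T^(-1)||_F = sqrt(5.1250) = 2.2638

2.2638


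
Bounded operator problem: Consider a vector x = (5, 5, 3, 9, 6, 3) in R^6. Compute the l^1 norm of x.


The l^1 norm equals the sum of absolute values of all components.
||x||_1 = 5 + 5 + 3 + 9 + 6 + 3
= 31

31.0000


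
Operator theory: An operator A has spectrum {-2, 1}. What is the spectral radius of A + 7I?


Spectrum of A + 7I = {5, 8}
Spectral radius = max |lambda| over the shifted spectrum
= max(5, 8) = 8

8


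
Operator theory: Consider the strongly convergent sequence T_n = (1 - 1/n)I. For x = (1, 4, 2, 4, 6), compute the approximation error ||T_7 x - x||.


T_7 x - x = (1 - 1/7)x - x = -x/7
||x|| = sqrt(73) = 8.5440
||T_7 x - x|| = ||x||/7 = 8.5440/7 = 1.2206

1.2206


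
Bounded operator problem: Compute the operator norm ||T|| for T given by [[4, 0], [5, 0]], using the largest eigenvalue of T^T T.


A^T A = [[41, 0], [0, 0]]
trace(A^T A) = 41, det(A^T A) = 0
discriminant = 41^2 - 4*0 = 1681
Largest eigenvalue of A^T A = (trace + sqrt(disc))/2 = 41.0000
||T|| = sqrt(41.0000) = 6.4031

6.4031


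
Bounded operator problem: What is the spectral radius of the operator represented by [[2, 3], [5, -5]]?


For a 2x2 matrix, eigenvalues satisfy lambda^2 - (trace)*lambda + det = 0
trace = 2 + -5 = -3
det = 2*-5 - 3*5 = -25
discriminant = (-3)^2 - 4*(-25) = 109
spectral radius = max |eigenvalue| = 6.7202

6.7202


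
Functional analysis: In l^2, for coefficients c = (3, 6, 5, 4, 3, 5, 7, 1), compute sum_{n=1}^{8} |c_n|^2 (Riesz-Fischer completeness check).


sum |c_n|^2 = 3^2 + 6^2 + 5^2 + 4^2 + 3^2 + 5^2 + 7^2 + 1^2
= 9 + 36 + 25 + 16 + 9 + 25 + 49 + 1
= 170

170


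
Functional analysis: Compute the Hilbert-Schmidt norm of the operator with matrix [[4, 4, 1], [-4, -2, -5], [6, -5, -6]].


The Hilbert-Schmidt norm is sqrt(sum of squares of all entries).
Sum of squares = 4^2 + 4^2 + 1^2 + (-4)^2 + (-2)^2 + (-5)^2 + 6^2 + (-5)^2 + (-6)^2
= 16 + 16 + 1 + 16 + 4 + 25 + 36 + 25 + 36 = 175
||T||_HS = sqrt(175) = 13.2288

13.2288


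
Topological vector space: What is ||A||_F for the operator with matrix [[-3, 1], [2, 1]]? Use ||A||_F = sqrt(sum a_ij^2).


||A||_F^2 = sum a_ij^2
= (-3)^2 + 1^2 + 2^2 + 1^2
= 9 + 1 + 4 + 1 = 15
||A||_F = sqrt(15) = 3.8730

3.8730


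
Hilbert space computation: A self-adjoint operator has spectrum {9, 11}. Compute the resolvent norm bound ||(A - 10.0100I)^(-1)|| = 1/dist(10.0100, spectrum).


dist(10.0100, {9, 11}) = min(|10.0100 - 9|, |10.0100 - 11|)
= min(1.0100, 0.9900) = 0.9900
Resolvent bound = 1/0.9900 = 1.0101

1.0101


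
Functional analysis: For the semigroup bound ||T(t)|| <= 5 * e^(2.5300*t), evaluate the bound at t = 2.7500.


||T(2.7500)|| <= 5 * exp(2.5300 * 2.7500)
= 5 * exp(6.9575)
= 5 * 1051.0028
= 5255.0138

5255.0138


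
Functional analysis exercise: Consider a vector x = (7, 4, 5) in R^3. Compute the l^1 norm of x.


The l^1 norm equals the sum of absolute values of all components.
||x||_1 = 7 + 4 + 5
= 16

16.0000


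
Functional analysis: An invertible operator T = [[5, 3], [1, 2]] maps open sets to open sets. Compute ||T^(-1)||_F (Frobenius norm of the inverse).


det(T) = 5*2 - 3*1 = 7
T^(-1) = (1/7) * [[2, -3], [-1, 5]] = [[0.2857, -0.4286], [-0.1429, 0.7143]]
||T^(-1)||_F^2 = 0.2857^2 + (-0.4286)^2 + (-0.1429)^2 + 0.7143^2 = 0.7959
||T^(-1)||_F = sqrt(0.7959) = 0.8921

0.8921


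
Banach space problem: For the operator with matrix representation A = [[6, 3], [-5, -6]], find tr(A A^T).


trace(A * A^T) = sum of squares of all entries
= 6^2 + 3^2 + (-5)^2 + (-6)^2
= 36 + 9 + 25 + 36
= 106

106


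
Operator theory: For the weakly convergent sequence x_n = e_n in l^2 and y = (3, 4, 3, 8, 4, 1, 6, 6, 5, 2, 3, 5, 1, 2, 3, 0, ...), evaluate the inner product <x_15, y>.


x_15 = e_15 is the standard basis vector with 1 in position 15.
<x_15, y> = y_15 = 3
As n -> infinity, <x_n, y> -> 0, confirming weak convergence of (x_n) to 0.

3


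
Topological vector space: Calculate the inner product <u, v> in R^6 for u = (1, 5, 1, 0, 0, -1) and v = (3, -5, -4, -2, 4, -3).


Computing the standard inner product <u, v> = sum u_i * v_i
= 1*3 + 5*-5 + 1*-4 + 0*-2 + 0*4 + -1*-3
= 3 + -25 + -4 + 0 + 0 + 3
= -23

-23


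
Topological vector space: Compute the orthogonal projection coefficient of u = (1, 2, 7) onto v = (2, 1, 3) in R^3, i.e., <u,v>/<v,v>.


Computing <u,v> = 1*2 + 2*1 + 7*3 = 25
Computing <v,v> = 2^2 + 1^2 + 3^2 = 14
Projection coefficient = 25/14 = 1.7857

1.7857


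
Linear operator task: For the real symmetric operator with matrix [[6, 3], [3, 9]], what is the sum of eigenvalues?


For a self-adjoint (symmetric) matrix, the eigenvalues are real.
The sum of eigenvalues equals the trace of the matrix.
trace = 6 + 9 = 15

15


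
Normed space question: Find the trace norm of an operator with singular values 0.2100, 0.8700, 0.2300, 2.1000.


The nuclear norm is the sum of all singular values.
||T||_1 = 0.2100 + 0.8700 + 0.2300 + 2.1000
= 3.4100

3.4100


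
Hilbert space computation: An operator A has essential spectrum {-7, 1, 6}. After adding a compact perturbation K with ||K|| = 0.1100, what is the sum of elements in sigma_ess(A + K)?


By Weyl's theorem, the essential spectrum is invariant under compact perturbations.
sigma_ess(A + K) = sigma_ess(A) = {-7, 1, 6}
Sum = -7 + 1 + 6 = 0

0


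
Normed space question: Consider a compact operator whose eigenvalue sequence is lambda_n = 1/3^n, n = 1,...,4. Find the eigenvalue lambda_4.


The eigenvalue formula gives lambda_4 = 1/3^4
= 1/81
= 0.0123

0.0123


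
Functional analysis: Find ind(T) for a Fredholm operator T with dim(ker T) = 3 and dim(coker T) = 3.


The Fredholm index is defined as ind(T) = dim(ker T) - dim(coker T)
= 3 - 3
= 0

0


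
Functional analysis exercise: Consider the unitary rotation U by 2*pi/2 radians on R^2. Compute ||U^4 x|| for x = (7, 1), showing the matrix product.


U is a rotation by theta = 2*pi/2
U^4 = rotation by 4*theta = 8*pi/2 = 0*pi/2 (mod 2*pi)
cos(0*pi/2) = 1.0000, sin(0*pi/2) = 0.0000
U^4 x = (1.0000 * 7 - 0.0000 * 1, 0.0000 * 7 + 1.0000 * 1)
= (7.0000, 1.0000)
||U^4 x|| = sqrt(7.0000^2 + 1.0000^2) = sqrt(50.0000) = 7.0711

7.0711


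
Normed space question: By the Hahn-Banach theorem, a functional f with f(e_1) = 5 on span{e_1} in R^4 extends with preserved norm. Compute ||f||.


The norm of f is given by ||f|| = sup_{||x||=1} |f(x)|.
On span{e_1}, ||e_1|| = 1, so ||f|| = |f(e_1)| / ||e_1||
= |5| / 1 = 5.0000

5.0000


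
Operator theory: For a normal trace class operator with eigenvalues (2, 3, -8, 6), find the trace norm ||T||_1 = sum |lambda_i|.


For a normal operator, singular values equal |eigenvalues|.
Trace norm = sum |lambda_i| = 2 + 3 + 8 + 6
= 19

19


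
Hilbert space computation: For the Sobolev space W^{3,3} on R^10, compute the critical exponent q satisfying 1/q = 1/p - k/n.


Using the Sobolev embedding formula: 1/q = 1/p - k/n
1/q = 1/3 - 3/10 = 1/30
q = 1/(1/30) = 30

30.0000


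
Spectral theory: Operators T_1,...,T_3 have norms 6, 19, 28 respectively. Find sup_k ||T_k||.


By the Uniform Boundedness Principle, the supremum of norms is finite.
sup_k ||T_k|| = max(6, 19, 28) = 28

28


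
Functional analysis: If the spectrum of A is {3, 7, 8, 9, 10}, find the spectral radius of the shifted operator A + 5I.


Spectrum of A + 5I = {8, 12, 13, 14, 15}
Spectral radius = max |lambda| over the shifted spectrum
= max(8, 12, 13, 14, 15) = 15

15


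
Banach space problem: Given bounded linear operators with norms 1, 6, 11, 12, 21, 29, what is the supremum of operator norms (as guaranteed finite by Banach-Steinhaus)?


By the Uniform Boundedness Principle, the supremum of norms is finite.
sup_k ||T_k|| = max(1, 6, 11, 12, 21, 29) = 29

29


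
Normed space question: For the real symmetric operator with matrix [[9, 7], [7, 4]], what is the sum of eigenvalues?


For a self-adjoint (symmetric) matrix, the eigenvalues are real.
The sum of eigenvalues equals the trace of the matrix.
trace = 9 + 4 = 13

13


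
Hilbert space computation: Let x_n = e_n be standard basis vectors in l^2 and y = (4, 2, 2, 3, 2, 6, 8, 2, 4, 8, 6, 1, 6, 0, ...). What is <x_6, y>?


x_6 = e_6 is the standard basis vector with 1 in position 6.
<x_6, y> = y_6 = 6
As n -> infinity, <x_n, y> -> 0, confirming weak convergence of (x_n) to 0.

6


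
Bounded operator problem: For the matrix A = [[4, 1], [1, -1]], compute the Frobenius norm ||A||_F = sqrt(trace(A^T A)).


||A||_F^2 = sum a_ij^2
= 4^2 + 1^2 + 1^2 + (-1)^2
= 16 + 1 + 1 + 1 = 19
||A||_F = sqrt(19) = 4.3589

4.3589


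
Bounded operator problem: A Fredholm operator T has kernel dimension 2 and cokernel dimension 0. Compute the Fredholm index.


The Fredholm index is defined as ind(T) = dim(ker T) - dim(coker T)
= 2 - 0
= 2

2


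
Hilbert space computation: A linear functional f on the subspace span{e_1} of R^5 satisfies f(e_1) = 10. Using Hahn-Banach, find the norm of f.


The norm of f is given by ||f|| = sup_{||x||=1} |f(x)|.
On span{e_1}, ||e_1|| = 1, so ||f|| = |f(e_1)| / ||e_1||
= |10| / 1 = 10.0000

10.0000


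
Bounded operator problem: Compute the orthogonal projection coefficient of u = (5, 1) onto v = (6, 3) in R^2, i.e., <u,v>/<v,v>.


Computing <u,v> = 5*6 + 1*3 = 33
Computing <v,v> = 6^2 + 3^2 = 45
Projection coefficient = 33/45 = 0.7333

0.7333


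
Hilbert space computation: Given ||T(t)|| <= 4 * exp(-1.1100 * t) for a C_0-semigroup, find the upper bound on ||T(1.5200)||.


||T(1.5200)|| <= 4 * exp(-1.1100 * 1.5200)
= 4 * exp(-1.6872)
= 4 * 0.1850
= 0.7401

0.7401


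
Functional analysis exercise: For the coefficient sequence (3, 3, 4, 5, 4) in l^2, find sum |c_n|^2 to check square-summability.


sum |c_n|^2 = 3^2 + 3^2 + 4^2 + 5^2 + 4^2
= 9 + 9 + 16 + 25 + 16
= 75

75


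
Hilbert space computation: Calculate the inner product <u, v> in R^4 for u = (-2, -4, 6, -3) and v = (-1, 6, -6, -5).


Computing the standard inner product <u, v> = sum u_i * v_i
= -2*-1 + -4*6 + 6*-6 + -3*-5
= 2 + -24 + -36 + 15
= -43

-43


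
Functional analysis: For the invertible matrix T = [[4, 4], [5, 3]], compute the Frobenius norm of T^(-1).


det(T) = 4*3 - 4*5 = -8
T^(-1) = (1/-8) * [[3, -4], [-5, 4]] = [[-0.3750, 0.5000], [0.6250, -0.5000]]
||T^(-1)||_F^2 = (-0.3750)^2 + 0.5000^2 + 0.6250^2 + (-0.5000)^2 = 1.0312
||T^(-1)||_F = sqrt(1.0312) = 1.0155

1.0155


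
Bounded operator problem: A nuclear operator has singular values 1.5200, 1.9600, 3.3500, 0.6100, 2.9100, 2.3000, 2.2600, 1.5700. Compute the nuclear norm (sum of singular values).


The nuclear norm is the sum of all singular values.
||T||_1 = 1.5200 + 1.9600 + 3.3500 + 0.6100 + 2.9100 + 2.3000 + 2.2600 + 1.5700
= 16.4800

16.4800


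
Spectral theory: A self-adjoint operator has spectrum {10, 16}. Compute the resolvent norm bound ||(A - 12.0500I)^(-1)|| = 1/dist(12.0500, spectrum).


dist(12.0500, {10, 16}) = min(|12.0500 - 10|, |12.0500 - 16|)
= min(2.0500, 3.9500) = 2.0500
Resolvent bound = 1/2.0500 = 0.4878

0.4878


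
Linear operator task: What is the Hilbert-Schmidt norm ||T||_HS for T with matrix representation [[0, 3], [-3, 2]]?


The Hilbert-Schmidt norm is sqrt(sum of squares of all entries).
Sum of squares = 0^2 + 3^2 + (-3)^2 + 2^2
= 0 + 9 + 9 + 4 = 22
||T||_HS = sqrt(22) = 4.6904

4.6904


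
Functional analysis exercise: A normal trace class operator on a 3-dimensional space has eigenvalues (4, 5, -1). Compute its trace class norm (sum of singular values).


For a normal operator, singular values equal |eigenvalues|.
Trace norm = sum |lambda_i| = 4 + 5 + 1
= 10

10


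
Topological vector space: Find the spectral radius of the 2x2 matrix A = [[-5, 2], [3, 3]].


For a 2x2 matrix, eigenvalues satisfy lambda^2 - (trace)*lambda + det = 0
trace = -5 + 3 = -2
det = -5*3 - 2*3 = -21
discriminant = (-2)^2 - 4*(-21) = 88
spectral radius = max |eigenvalue| = 5.6904

5.6904


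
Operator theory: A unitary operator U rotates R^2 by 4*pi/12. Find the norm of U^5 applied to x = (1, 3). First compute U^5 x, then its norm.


U is a rotation by theta = 4*pi/12
U^5 = rotation by 5*theta = 20*pi/12
cos(20*pi/12) = 0.5000, sin(20*pi/12) = -0.8660
U^5 x = (0.5000 * 1 - -0.8660 * 3, -0.8660 * 1 + 0.5000 * 3)
= (3.0981, 0.6340)
||U^5 x|| = sqrt(3.0981^2 + 0.6340^2) = sqrt(10.0000) = 3.1623

3.1623


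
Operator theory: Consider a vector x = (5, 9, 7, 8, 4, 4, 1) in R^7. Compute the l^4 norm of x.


The l^4 norm = (sum |x_i|^4)^(1/4)
Sum of 4th powers = 625 + 6561 + 2401 + 4096 + 256 + 256 + 1 = 14196
||x||_4 = (14196)^(1/4) = 10.9154

10.9154


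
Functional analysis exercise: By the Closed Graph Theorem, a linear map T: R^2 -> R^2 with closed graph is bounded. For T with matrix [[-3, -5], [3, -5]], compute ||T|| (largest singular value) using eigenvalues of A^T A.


A^T A = [[18, 0], [0, 50]]
trace(A^T A) = 68, det(A^T A) = 900
discriminant = 68^2 - 4*900 = 1024
Largest eigenvalue of A^T A = (trace + sqrt(disc))/2 = 50.0000
||T|| = sqrt(50.0000) = 7.0711

7.0711


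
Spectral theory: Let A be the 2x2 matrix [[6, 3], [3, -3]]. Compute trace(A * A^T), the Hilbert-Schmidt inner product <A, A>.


trace(A * A^T) = sum of squares of all entries
= 6^2 + 3^2 + 3^2 + (-3)^2
= 36 + 9 + 9 + 9
= 63

63


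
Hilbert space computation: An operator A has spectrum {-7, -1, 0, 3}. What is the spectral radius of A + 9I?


Spectrum of A + 9I = {2, 8, 9, 12}
Spectral radius = max |lambda| over the shifted spectrum
= max(2, 8, 9, 12) = 12

12


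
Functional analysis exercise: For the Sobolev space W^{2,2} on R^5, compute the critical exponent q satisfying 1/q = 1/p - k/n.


Using the Sobolev embedding formula: 1/q = 1/p - k/n
1/q = 1/2 - 2/5 = 1/10
q = 1/(1/10) = 10

10.0000


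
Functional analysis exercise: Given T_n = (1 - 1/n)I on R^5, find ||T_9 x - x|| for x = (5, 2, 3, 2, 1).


T_9 x - x = (1 - 1/9)x - x = -x/9
||x|| = sqrt(43) = 6.5574
||T_9 x - x|| = ||x||/9 = 6.5574/9 = 0.7286

0.7286


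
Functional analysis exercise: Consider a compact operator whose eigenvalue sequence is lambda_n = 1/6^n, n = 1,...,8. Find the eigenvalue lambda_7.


The eigenvalue formula gives lambda_7 = 1/6^7
= 1/279936
= 3.5722e-06

3.5722e-06


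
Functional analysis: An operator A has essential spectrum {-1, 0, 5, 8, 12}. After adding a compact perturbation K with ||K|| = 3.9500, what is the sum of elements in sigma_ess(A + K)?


By Weyl's theorem, the essential spectrum is invariant under compact perturbations.
sigma_ess(A + K) = sigma_ess(A) = {-1, 0, 5, 8, 12}
Sum = -1 + 0 + 5 + 8 + 12 = 24

24


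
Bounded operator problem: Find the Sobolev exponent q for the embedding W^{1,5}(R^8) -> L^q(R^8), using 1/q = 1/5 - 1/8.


Using the Sobolev embedding formula: 1/q = 1/p - k/n
1/q = 1/5 - 1/8 = 3/40
q = 1/(3/40) = 40/3 = 13.3333

13.3333


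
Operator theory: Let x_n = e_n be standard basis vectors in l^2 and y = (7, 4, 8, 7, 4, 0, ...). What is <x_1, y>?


x_1 = e_1 is the standard basis vector with 1 in position 1.
<x_1, y> = y_1 = 7
As n -> infinity, <x_n, y> -> 0, confirming weak convergence of (x_n) to 0.

7


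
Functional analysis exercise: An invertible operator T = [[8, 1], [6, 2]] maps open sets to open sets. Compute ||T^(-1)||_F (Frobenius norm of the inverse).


det(T) = 8*2 - 1*6 = 10
T^(-1) = (1/10) * [[2, -1], [-6, 8]] = [[0.2000, -0.1000], [-0.6000, 0.8000]]
||T^(-1)||_F^2 = 0.2000^2 + (-0.1000)^2 + (-0.6000)^2 + 0.8000^2 = 1.0500
||T^(-1)||_F = sqrt(1.0500) = 1.0247

1.0247


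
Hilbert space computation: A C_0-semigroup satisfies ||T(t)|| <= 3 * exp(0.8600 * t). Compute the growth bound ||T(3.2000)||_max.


||T(3.2000)|| <= 3 * exp(0.8600 * 3.2000)
= 3 * exp(2.7520)
= 3 * 15.6739
= 47.0218

47.0218


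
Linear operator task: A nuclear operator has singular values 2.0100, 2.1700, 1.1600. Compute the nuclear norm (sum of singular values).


The nuclear norm is the sum of all singular values.
||T||_1 = 2.0100 + 2.1700 + 1.1600
= 5.3400

5.3400


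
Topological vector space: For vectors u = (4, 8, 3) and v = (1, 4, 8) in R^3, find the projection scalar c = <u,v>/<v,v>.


Computing <u,v> = 4*1 + 8*4 + 3*8 = 60
Computing <v,v> = 1^2 + 4^2 + 8^2 = 81
Projection coefficient = 60/81 = 0.7407

0.7407


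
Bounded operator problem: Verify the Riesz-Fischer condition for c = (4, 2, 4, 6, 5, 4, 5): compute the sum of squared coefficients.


sum |c_n|^2 = 4^2 + 2^2 + 4^2 + 6^2 + 5^2 + 4^2 + 5^2
= 16 + 4 + 16 + 36 + 25 + 16 + 25
= 138

138


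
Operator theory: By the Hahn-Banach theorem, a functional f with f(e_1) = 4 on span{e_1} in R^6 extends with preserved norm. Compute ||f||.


The norm of f is given by ||f|| = sup_{||x||=1} |f(x)|.
On span{e_1}, ||e_1|| = 1, so ||f|| = |f(e_1)| / ||e_1||
= |4| / 1 = 4.0000

4.0000


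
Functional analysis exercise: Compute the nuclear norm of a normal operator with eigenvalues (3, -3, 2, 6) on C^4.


For a normal operator, singular values equal |eigenvalues|.
Trace norm = sum |lambda_i| = 3 + 3 + 2 + 6
= 14

14


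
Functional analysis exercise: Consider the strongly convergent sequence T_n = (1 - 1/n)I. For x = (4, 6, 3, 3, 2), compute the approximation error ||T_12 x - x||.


T_12 x - x = (1 - 1/12)x - x = -x/12
||x|| = sqrt(74) = 8.6023
||T_12 x - x|| = ||x||/12 = 8.6023/12 = 0.7169

0.7169


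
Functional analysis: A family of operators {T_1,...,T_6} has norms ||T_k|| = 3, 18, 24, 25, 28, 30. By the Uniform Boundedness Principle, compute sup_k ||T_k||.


By the Uniform Boundedness Principle, the supremum of norms is finite.
sup_k ||T_k|| = max(3, 18, 24, 25, 28, 30) = 30

30


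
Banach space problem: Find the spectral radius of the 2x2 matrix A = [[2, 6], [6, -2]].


For a 2x2 matrix, eigenvalues satisfy lambda^2 - (trace)*lambda + det = 0
trace = 2 + -2 = 0
det = 2*-2 - 6*6 = -40
discriminant = 0^2 - 4*(-40) = 160
spectral radius = max |eigenvalue| = 6.3246

6.3246


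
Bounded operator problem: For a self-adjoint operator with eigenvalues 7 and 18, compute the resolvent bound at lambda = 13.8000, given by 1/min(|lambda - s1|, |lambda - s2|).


dist(13.8000, {7, 18}) = min(|13.8000 - 7|, |13.8000 - 18|)
= min(6.8000, 4.2000) = 4.2000
Resolvent bound = 1/4.2000 = 0.2381

0.2381


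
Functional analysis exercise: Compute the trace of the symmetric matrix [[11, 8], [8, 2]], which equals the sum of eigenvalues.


For a self-adjoint (symmetric) matrix, the eigenvalues are real.
The sum of eigenvalues equals the trace of the matrix.
trace = 11 + 2 = 13

13


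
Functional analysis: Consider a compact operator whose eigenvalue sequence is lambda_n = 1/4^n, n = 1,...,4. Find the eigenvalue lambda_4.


The eigenvalue formula gives lambda_4 = 1/4^4
= 1/256
= 0.0039

0.0039


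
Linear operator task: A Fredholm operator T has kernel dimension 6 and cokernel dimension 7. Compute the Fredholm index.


The Fredholm index is defined as ind(T) = dim(ker T) - dim(coker T)
= 6 - 7
= -1

-1


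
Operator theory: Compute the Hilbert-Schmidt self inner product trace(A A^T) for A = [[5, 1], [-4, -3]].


trace(A * A^T) = sum of squares of all entries
= 5^2 + 1^2 + (-4)^2 + (-3)^2
= 25 + 1 + 16 + 9
= 51

51


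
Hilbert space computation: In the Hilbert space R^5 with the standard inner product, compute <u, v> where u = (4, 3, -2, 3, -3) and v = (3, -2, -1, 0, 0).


Computing the standard inner product <u, v> = sum u_i * v_i
= 4*3 + 3*-2 + -2*-1 + 3*0 + -3*0
= 12 + -6 + 2 + 0 + 0
= 8

8


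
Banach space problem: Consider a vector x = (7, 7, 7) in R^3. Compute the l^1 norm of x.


The l^1 norm equals the sum of absolute values of all components.
||x||_1 = 7 + 7 + 7
= 21

21.0000


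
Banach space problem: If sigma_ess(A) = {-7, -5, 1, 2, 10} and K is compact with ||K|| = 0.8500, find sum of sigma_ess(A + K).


By Weyl's theorem, the essential spectrum is invariant under compact perturbations.
sigma_ess(A + K) = sigma_ess(A) = {-7, -5, 1, 2, 10}
Sum = -7 + -5 + 1 + 2 + 10 = 1

1


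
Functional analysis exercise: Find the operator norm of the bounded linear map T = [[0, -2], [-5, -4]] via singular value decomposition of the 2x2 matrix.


A^T A = [[25, 20], [20, 20]]
trace(A^T A) = 45, det(A^T A) = 100
discriminant = 45^2 - 4*100 = 1625
Largest eigenvalue of A^T A = (trace + sqrt(disc))/2 = 42.6556
||T|| = sqrt(42.6556) = 6.5311

6.5311


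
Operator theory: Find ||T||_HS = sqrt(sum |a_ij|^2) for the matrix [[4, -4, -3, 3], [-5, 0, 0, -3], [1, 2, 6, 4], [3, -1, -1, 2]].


The Hilbert-Schmidt norm is sqrt(sum of squares of all entries).
Sum of squares = 4^2 + (-4)^2 + (-3)^2 + 3^2 + (-5)^2 + 0^2 + 0^2 + (-3)^2 + 1^2 + 2^2 + 6^2 + 4^2 + 3^2 + (-1)^2 + (-1)^2 + 2^2
= 16 + 16 + 9 + 9 + 25 + 0 + 0 + 9 + 1 + 4 + 36 + 16 + 9 + 1 + 1 + 4 = 156
||T||_HS = sqrt(156) = 12.4900

12.4900


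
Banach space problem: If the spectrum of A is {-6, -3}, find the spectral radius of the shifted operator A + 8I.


Spectrum of A + 8I = {2, 5}
Spectral radius = max |lambda| over the shifted spectrum
= max(2, 5) = 5

5


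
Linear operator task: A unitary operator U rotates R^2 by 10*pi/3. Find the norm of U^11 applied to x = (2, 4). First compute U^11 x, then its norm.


U is a rotation by theta = 10*pi/3
U^11 = rotation by 11*theta = 110*pi/3 = 2*pi/3 (mod 2*pi)
cos(2*pi/3) = -0.5000, sin(2*pi/3) = 0.8660
U^11 x = (-0.5000 * 2 - 0.8660 * 4, 0.8660 * 2 + -0.5000 * 4)
= (-4.4641, -0.2679)
||U^11 x|| = sqrt((-4.4641)^2 + (-0.2679)^2) = sqrt(20.0000) = 4.4721

4.4721


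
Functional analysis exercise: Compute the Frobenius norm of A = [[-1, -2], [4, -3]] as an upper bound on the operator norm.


||A||_F^2 = sum a_ij^2
= (-1)^2 + (-2)^2 + 4^2 + (-3)^2
= 1 + 4 + 16 + 9 = 30
||A||_F = sqrt(30) = 5.4772

5.4772


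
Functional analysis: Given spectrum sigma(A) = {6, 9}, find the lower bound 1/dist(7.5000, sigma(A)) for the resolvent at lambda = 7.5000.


dist(7.5000, {6, 9}) = min(|7.5000 - 6|, |7.5000 - 9|)
= min(1.5000, 1.5000) = 1.5000
Resolvent bound = 1/1.5000 = 0.6667

0.6667


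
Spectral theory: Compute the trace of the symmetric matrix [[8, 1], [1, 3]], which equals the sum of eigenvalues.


For a self-adjoint (symmetric) matrix, the eigenvalues are real.
The sum of eigenvalues equals the trace of the matrix.
trace = 8 + 3 = 11

11


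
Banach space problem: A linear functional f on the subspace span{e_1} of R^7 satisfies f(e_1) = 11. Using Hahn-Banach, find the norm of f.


The norm of f is given by ||f|| = sup_{||x||=1} |f(x)|.
On span{e_1}, ||e_1|| = 1, so ||f|| = |f(e_1)| / ||e_1||
= |11| / 1 = 11.0000

11.0000


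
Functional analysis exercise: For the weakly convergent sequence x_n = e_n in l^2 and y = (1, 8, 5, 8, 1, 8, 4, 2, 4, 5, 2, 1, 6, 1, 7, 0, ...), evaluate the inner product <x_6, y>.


x_6 = e_6 is the standard basis vector with 1 in position 6.
<x_6, y> = y_6 = 8
As n -> infinity, <x_n, y> -> 0, confirming weak convergence of (x_n) to 0.

8


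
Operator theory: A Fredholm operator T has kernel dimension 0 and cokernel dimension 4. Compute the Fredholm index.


The Fredholm index is defined as ind(T) = dim(ker T) - dim(coker T)
= 0 - 4
= -4

-4


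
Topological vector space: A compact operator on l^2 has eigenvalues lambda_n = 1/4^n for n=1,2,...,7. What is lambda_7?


The eigenvalue formula gives lambda_7 = 1/4^7
= 1/16384
= 6.1035e-05

6.1035e-05


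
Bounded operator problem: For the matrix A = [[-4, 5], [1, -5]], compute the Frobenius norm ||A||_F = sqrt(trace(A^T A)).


||A||_F^2 = sum a_ij^2
= (-4)^2 + 5^2 + 1^2 + (-5)^2
= 16 + 25 + 1 + 25 = 67
||A||_F = sqrt(67) = 8.1854

8.1854


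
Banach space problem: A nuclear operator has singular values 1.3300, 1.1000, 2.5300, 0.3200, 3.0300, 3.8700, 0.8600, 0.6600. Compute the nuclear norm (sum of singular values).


The nuclear norm is the sum of all singular values.
||T||_1 = 1.3300 + 1.1000 + 2.5300 + 0.3200 + 3.0300 + 3.8700 + 0.8600 + 0.6600
= 13.7000

13.7000


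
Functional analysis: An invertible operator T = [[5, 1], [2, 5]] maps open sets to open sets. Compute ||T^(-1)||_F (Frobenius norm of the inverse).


det(T) = 5*5 - 1*2 = 23
T^(-1) = (1/23) * [[5, -1], [-2, 5]] = [[0.2174, -0.0435], [-0.0870, 0.2174]]
||T^(-1)||_F^2 = 0.2174^2 + (-0.0435)^2 + (-0.0870)^2 + 0.2174^2 = 0.1040
||T^(-1)||_F = sqrt(0.1040) = 0.3224

0.3224


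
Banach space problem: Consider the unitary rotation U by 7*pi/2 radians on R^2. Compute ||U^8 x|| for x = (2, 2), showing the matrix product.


U is a rotation by theta = 7*pi/2
U^8 = rotation by 8*theta = 56*pi/2 = 0*pi/2 (mod 2*pi)
cos(0*pi/2) = 1.0000, sin(0*pi/2) = 0.0000
U^8 x = (1.0000 * 2 - 0.0000 * 2, 0.0000 * 2 + 1.0000 * 2)
= (2.0000, 2.0000)
||U^8 x|| = sqrt(2.0000^2 + 2.0000^2) = sqrt(8.0000) = 2.8284

2.8284


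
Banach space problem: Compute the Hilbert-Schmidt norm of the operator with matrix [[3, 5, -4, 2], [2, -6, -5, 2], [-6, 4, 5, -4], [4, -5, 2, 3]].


The Hilbert-Schmidt norm is sqrt(sum of squares of all entries).
Sum of squares = 3^2 + 5^2 + (-4)^2 + 2^2 + 2^2 + (-6)^2 + (-5)^2 + 2^2 + (-6)^2 + 4^2 + 5^2 + (-4)^2 + 4^2 + (-5)^2 + 2^2 + 3^2
= 9 + 25 + 16 + 4 + 4 + 36 + 25 + 4 + 36 + 16 + 25 + 16 + 16 + 25 + 4 + 9 = 270
||T||_HS = sqrt(270) = 16.4317

16.4317


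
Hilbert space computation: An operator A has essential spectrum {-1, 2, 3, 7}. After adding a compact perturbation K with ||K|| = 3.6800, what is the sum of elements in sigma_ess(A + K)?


By Weyl's theorem, the essential spectrum is invariant under compact perturbations.
sigma_ess(A + K) = sigma_ess(A) = {-1, 2, 3, 7}
Sum = -1 + 2 + 3 + 7 = 11

11


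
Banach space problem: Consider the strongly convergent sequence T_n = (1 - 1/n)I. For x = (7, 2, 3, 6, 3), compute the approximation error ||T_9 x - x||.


T_9 x - x = (1 - 1/9)x - x = -x/9
||x|| = sqrt(107) = 10.3441
||T_9 x - x|| = ||x||/9 = 10.3441/9 = 1.1493

1.1493


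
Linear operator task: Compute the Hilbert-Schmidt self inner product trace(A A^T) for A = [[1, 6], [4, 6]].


trace(A * A^T) = sum of squares of all entries
= 1^2 + 6^2 + 4^2 + 6^2
= 1 + 36 + 16 + 36
= 89

89


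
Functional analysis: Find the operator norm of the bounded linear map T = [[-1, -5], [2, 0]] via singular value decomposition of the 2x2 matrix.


A^T A = [[5, 5], [5, 25]]
trace(A^T A) = 30, det(A^T A) = 100
discriminant = 30^2 - 4*100 = 500
Largest eigenvalue of A^T A = (trace + sqrt(disc))/2 = 26.1803
||T|| = sqrt(26.1803) = 5.1167

5.1167


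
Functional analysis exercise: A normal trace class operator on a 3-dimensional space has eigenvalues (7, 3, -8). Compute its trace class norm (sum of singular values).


For a normal operator, singular values equal |eigenvalues|.
Trace norm = sum |lambda_i| = 7 + 3 + 8
= 18

18


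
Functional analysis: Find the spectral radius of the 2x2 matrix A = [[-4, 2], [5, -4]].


For a 2x2 matrix, eigenvalues satisfy lambda^2 - (trace)*lambda + det = 0
trace = -4 + -4 = -8
det = -4*-4 - 2*5 = 6
discriminant = (-8)^2 - 4*(6) = 40
spectral radius = max |eigenvalue| = 7.1623

7.1623


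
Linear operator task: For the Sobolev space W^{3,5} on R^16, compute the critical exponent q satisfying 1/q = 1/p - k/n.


Using the Sobolev embedding formula: 1/q = 1/p - k/n
1/q = 1/5 - 3/16 = 1/80
q = 1/(1/80) = 80

80.0000


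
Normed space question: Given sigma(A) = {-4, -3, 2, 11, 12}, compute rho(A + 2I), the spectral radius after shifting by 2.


Spectrum of A + 2I = {-2, -1, 4, 13, 14}
Spectral radius = max |lambda| over the shifted spectrum
= max(2, 1, 4, 13, 14) = 14

14


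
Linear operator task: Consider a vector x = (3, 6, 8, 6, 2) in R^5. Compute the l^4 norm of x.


The l^4 norm = (sum |x_i|^4)^(1/4)
Sum of 4th powers = 81 + 1296 + 4096 + 1296 + 16 = 6785
||x||_4 = (6785)^(1/4) = 9.0759

9.0759


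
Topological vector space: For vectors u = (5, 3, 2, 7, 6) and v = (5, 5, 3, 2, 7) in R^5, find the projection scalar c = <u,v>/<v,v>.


Computing <u,v> = 5*5 + 3*5 + 2*3 + 7*2 + 6*7 = 102
Computing <v,v> = 5^2 + 5^2 + 3^2 + 2^2 + 7^2 = 112
Projection coefficient = 102/112 = 0.9107

0.9107


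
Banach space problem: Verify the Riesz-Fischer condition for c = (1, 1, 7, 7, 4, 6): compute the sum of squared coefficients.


sum |c_n|^2 = 1^2 + 1^2 + 7^2 + 7^2 + 4^2 + 6^2
= 1 + 1 + 49 + 49 + 16 + 36
= 152

152


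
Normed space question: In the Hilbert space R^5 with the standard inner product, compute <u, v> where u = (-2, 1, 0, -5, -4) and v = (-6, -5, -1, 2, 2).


Computing the standard inner product <u, v> = sum u_i * v_i
= -2*-6 + 1*-5 + 0*-1 + -5*2 + -4*2
= 12 + -5 + 0 + -10 + -8
= -11

-11


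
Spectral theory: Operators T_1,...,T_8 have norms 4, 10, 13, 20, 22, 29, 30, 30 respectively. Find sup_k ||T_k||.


By the Uniform Boundedness Principle, the supremum of norms is finite.
sup_k ||T_k|| = max(4, 10, 13, 20, 22, 29, 30, 30) = 30

30


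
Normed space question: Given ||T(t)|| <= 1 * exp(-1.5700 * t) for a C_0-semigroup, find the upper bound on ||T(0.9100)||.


||T(0.9100)|| <= 1 * exp(-1.5700 * 0.9100)
= 1 * exp(-1.4287)
= 1 * 0.2396
= 0.2396

0.2396


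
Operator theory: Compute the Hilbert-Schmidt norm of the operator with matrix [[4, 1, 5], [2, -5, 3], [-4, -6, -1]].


The Hilbert-Schmidt norm is sqrt(sum of squares of all entries).
Sum of squares = 4^2 + 1^2 + 5^2 + 2^2 + (-5)^2 + 3^2 + (-4)^2 + (-6)^2 + (-1)^2
= 16 + 1 + 25 + 4 + 25 + 9 + 16 + 36 + 1 = 133
||T||_HS = sqrt(133) = 11.5326

11.5326


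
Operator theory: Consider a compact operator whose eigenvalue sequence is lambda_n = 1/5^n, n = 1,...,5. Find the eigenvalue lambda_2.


The eigenvalue formula gives lambda_2 = 1/5^2
= 1/25
= 0.0400

0.0400


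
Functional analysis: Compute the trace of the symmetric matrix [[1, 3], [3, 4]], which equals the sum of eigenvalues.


For a self-adjoint (symmetric) matrix, the eigenvalues are real.
The sum of eigenvalues equals the trace of the matrix.
trace = 1 + 4 = 5

5


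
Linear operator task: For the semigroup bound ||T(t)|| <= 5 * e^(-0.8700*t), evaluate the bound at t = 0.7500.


||T(0.7500)|| <= 5 * exp(-0.8700 * 0.7500)
= 5 * exp(-0.6525)
= 5 * 0.5207
= 2.6037

2.6037


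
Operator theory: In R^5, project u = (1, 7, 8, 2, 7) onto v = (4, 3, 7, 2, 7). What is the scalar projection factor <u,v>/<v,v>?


Computing <u,v> = 1*4 + 7*3 + 8*7 + 2*2 + 7*7 = 134
Computing <v,v> = 4^2 + 3^2 + 7^2 + 2^2 + 7^2 = 127
Projection coefficient = 134/127 = 1.0551

1.0551


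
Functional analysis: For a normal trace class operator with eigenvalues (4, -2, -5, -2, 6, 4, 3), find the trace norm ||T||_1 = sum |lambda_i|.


For a normal operator, singular values equal |eigenvalues|.
Trace norm = sum |lambda_i| = 4 + 2 + 5 + 2 + 6 + 4 + 3
= 26

26


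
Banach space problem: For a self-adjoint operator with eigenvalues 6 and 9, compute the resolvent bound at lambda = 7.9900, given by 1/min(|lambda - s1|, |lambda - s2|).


dist(7.9900, {6, 9}) = min(|7.9900 - 6|, |7.9900 - 9|)
= min(1.9900, 1.0100) = 1.0100
Resolvent bound = 1/1.0100 = 0.9901

0.9901


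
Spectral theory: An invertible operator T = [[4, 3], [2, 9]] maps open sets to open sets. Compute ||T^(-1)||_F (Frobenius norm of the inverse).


det(T) = 4*9 - 3*2 = 30
T^(-1) = (1/30) * [[9, -3], [-2, 4]] = [[0.3000, -0.1000], [-0.0667, 0.1333]]
||T^(-1)||_F^2 = 0.3000^2 + (-0.1000)^2 + (-0.0667)^2 + 0.1333^2 = 0.1222
||T^(-1)||_F = sqrt(0.1222) = 0.3496

0.3496


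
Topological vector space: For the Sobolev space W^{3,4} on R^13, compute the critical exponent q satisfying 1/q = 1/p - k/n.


Using the Sobolev embedding formula: 1/q = 1/p - k/n
1/q = 1/4 - 3/13 = 1/52
q = 1/(1/52) = 52

52.0000


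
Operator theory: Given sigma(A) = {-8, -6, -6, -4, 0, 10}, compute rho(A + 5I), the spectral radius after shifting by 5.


Spectrum of A + 5I = {-3, -1, -1, 1, 5, 15}
Spectral radius = max |lambda| over the shifted spectrum
= max(3, 1, 1, 1, 5, 15) = 15

15


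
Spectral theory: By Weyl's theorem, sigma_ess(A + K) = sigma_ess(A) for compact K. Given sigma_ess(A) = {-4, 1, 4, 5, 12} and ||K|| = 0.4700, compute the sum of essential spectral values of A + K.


By Weyl's theorem, the essential spectrum is invariant under compact perturbations.
sigma_ess(A + K) = sigma_ess(A) = {-4, 1, 4, 5, 12}
Sum = -4 + 1 + 4 + 5 + 12 = 18

18


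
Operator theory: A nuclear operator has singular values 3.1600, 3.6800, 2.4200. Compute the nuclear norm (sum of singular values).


The nuclear norm is the sum of all singular values.
||T||_1 = 3.1600 + 3.6800 + 2.4200
= 9.2600

9.2600


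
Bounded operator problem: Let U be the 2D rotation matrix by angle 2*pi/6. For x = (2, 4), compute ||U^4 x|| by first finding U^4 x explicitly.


U is a rotation by theta = 2*pi/6
U^4 = rotation by 4*theta = 8*pi/6
cos(8*pi/6) = -0.5000, sin(8*pi/6) = -0.8660
U^4 x = (-0.5000 * 2 - -0.8660 * 4, -0.8660 * 2 + -0.5000 * 4)
= (2.4641, -3.7321)
||U^4 x|| = sqrt(2.4641^2 + (-3.7321)^2) = sqrt(20.0000) = 4.4721

4.4721


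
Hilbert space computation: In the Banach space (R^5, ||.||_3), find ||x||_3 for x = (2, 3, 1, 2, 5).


The l^3 norm = (sum |x_i|^3)^(1/3)
Sum of 3th powers = 8 + 27 + 1 + 8 + 125 = 169
||x||_3 = (169)^(1/3) = 5.5288

5.5288


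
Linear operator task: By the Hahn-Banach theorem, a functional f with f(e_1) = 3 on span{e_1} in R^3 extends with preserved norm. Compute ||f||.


The norm of f is given by ||f|| = sup_{||x||=1} |f(x)|.
On span{e_1}, ||e_1|| = 1, so ||f|| = |f(e_1)| / ||e_1||
= |3| / 1 = 3.0000

3.0000
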